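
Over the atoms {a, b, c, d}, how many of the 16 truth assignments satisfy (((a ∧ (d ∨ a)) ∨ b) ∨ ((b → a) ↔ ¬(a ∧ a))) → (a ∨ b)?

Initial set: {((((a ∧ (d ∨ a)) ∨ b) ∨ ((b → a) ↔ ¬(a ∧ a))) → (a ∨ b))}.
((((a ∧ (d ∨ a)) ∨ b) ∨ ((b → a) ↔ ¬(a ∧ a))) → (a ∨ b)): β-rule — branch into ¬(((a ∧ (d ∨ a)) ∨ b) ∨ ((b → a) ↔ ¬(a ∧ a)))  //  (a ∨ b).
  branch 1 (add ¬(((a ∧ (d ∨ a)) ∨ b) ∨ ((b → a) ↔ ¬(a ∧ a)))):
    ¬(((a ∧ (d ∨ a)) ∨ b) ∨ ((b → a) ↔ ¬(a ∧ a))): α-rule — add ¬((a ∧ (d ∨ a)) ∨ b), ¬((b → a) ↔ ¬(a ∧ a)).
    ¬((a ∧ (d ∨ a)) ∨ b): α-rule — add ¬(a ∧ (d ∨ a)), ¬b.
    ¬((b → a) ↔ ¬(a ∧ a)): β-rule — branch into (b → a), ¬¬(a ∧ a)  //  ¬(b → a), ¬(a ∧ a).
      branch 1.1 (add (b → a), ¬¬(a ∧ a)):
        ¬¬(a ∧ a): α-rule — add a, a.
        ¬(a ∧ (d ∨ a)): β-rule — branch into ¬a  //  ¬(d ∨ a).
          branch 1.1.1 (add ¬a):
            × closes — contains both a and ¬a.
          branch 1.1.2 (add ¬(d ∨ a)):
            ¬(d ∨ a): α-rule — add ¬d, ¬a.
            × closes — contains both a and ¬a.
      branch 1.2 (add ¬(b → a), ¬(a ∧ a)):
        ¬(b → a): α-rule — add b, ¬a.
        × closes — contains both b and ¬b.
  branch 2 (add (a ∨ b)):
    (a ∨ b): β-rule — branch into a  //  b.
      branch 2.1 (add a):
        ○ open, literals {a=T}.
      branch 2.2 (add b):
        ○ open, literals {b=T}.
3 branches closed, 2 open.
Each open branch fixes some atoms; the unmentioned ones are free. Counting distinct full assignments: branch {a=T} (b, c, d) contributes 8 new; branch {b=T} (a, c, d) contributes 4 new. Total: 12.

12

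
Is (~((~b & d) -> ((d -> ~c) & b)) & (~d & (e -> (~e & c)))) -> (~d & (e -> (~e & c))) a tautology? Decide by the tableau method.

Assume the negation and expand:
Initial set: {~((~((~b & d) -> ((d -> ~c) & b)) & (~d & (e -> (~e & c)))) -> (~d & (e -> (~e & c))))}.
~((~((~b & d) -> ((d -> ~c) & b)) & (~d & (e -> (~e & c)))) -> (~d & (e -> (~e & c)))): α-rule — add (~((~b & d) -> ((d -> ~c) & b)) & (~d & (e -> (~e & c)))), ~(~d & (e -> (~e & c))).
(~((~b & d) -> ((d -> ~c) & b)) & (~d & (e -> (~e & c)))): α-rule — add ~((~b & d) -> ((d -> ~c) & b)), (~d & (e -> (~e & c))).
~((~b & d) -> ((d -> ~c) & b)): α-rule — add (~b & d), ~((d -> ~c) & b).
(~d & (e -> (~e & c))): α-rule — add ~d, (e -> (~e & c)).
(~b & d): α-rule — add ~b, d.
× closes — contains both d and ~d.
All 1 branch closes.
Every branch closed, so the negation is unsatisfiable and the formula is valid.

Valid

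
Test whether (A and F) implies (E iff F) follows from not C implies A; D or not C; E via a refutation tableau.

Initial set: {(not C implies A); (D or not C); E; not ((A and F) implies (E iff F))}.
not ((A and F) implies (E iff F)): α-rule — add (A and F), not (E iff F).
(A and F): α-rule — add A, F.
(not C implies A): β-rule — branch into not not C  //  A.
  branch 1 (add not not C):
    (D or not C): β-rule — branch into D  //  not C.
      branch 1.1 (add D):
        not (E iff F): β-rule — branch into E, not F  //  not E, F.
          branch 1.1.1 (add E, not F):
            × closes — contains both F and not F.
          branch 1.1.2 (add not E, F):
            × closes — contains both E and not E.
      branch 1.2 (add not C):
        × closes — contains both C and not C.
  branch 2 (add A):
    (D or not C): β-rule — branch into D  //  not C.
      branch 2.1 (add D):
        not (E iff F): β-rule — branch into E, not F  //  not E, F.
          branch 2.1.1 (add E, not F):
            × closes — contains both F and not F.
          branch 2.1.2 (add not E, F):
            × closes — contains both E and not E.
      branch 2.2 (add not C):
        not (E iff F): β-rule — branch into E, not F  //  not E, F.
          branch 2.2.1 (add E, not F):
            × closes — contains both F and not F.
          branch 2.2.2 (add not E, F):
            × closes — contains both E and not E.
All 7 branches close.
Every branch closed, so the premises entail the conclusion.

Yes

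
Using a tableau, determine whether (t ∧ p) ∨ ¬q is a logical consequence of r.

No

Initial set: {T r; F ((t ∧ p) ∨ ¬q)}.
F ((t ∧ p) ∨ ¬q): α-rule — add F (t ∧ p), F ¬q.
F (t ∧ p): β-rule — branch into F t  //  F p.
  branch 1 (add F t):
    ○ open, literals {q=T, r=T, t=F}.
  branch 2 (add F p):
    ○ open, literals {p=F, q=T, r=T}.
0 branches closed, 2 open.
An open branch gives a countermodel: q=T, r=T, t=F (unmentioned atoms arbitrary); the premises hold there but the conclusion fails.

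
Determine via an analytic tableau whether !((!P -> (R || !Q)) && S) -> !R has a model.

Satisfiable

Initial set: {(!((!P -> (R || !Q)) && S) -> !R)}.
(!((!P -> (R || !Q)) && S) -> !R): β-rule — branch into !!((!P -> (R || !Q)) && S)  //  !R.
  branch 1 (add !!((!P -> (R || !Q)) && S)):
    !!((!P -> (R || !Q)) && S): α-rule — add (!P -> (R || !Q)), S.
    (!P -> (R || !Q)): β-rule — branch into !!P  //  (R || !Q).
      branch 1.1 (add !!P):
        ○ open, literals {P=1, S=1}.
      branch 1.2 (add (R || !Q)):
        (R || !Q): β-rule — branch into R  //  !Q.
          branch 1.2.1 (add R):
            ○ open, literals {R=1, S=1}.
          branch 1.2.2 (add !Q):
            ○ open, literals {Q=0, S=1}.
  branch 2 (add !R):
    ○ open, literals {R=0}.
0 branches closed, 4 open.
An open branch gives a satisfying assignment: P=1, S=1.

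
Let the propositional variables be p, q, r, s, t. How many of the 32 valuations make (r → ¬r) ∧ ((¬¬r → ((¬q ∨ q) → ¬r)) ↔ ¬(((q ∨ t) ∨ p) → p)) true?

6

Initial set: {((r → ¬r) ∧ ((¬¬r → ((¬q ∨ q) → ¬r)) ↔ ¬(((q ∨ t) ∨ p) → p)))}.
((r → ¬r) ∧ ((¬¬r → ((¬q ∨ q) → ¬r)) ↔ ¬(((q ∨ t) ∨ p) → p))): α-rule — add (r → ¬r), ((¬¬r → ((¬q ∨ q) → ¬r)) ↔ ¬(((q ∨ t) ∨ p) → p)).
(r → ¬r): β-rule — branch into ¬r  //  ¬r.
  branch 1 (add ¬r):
    ((¬¬r → ((¬q ∨ q) → ¬r)) ↔ ¬(((q ∨ t) ∨ p) → p)): β-rule — branch into (¬¬r → ((¬q ∨ q) → ¬r)), ¬(((q ∨ t) ∨ p) → p)  //  ¬(¬¬r → ((¬q ∨ q) → ¬r)), ¬¬(((q ∨ t) ∨ p) → p).
      branch 1.1 (add (¬¬r → ((¬q ∨ q) → ¬r)), ¬(((q ∨ t) ∨ p) → p)):
        ¬(((q ∨ t) ∨ p) → p): α-rule — add ((q ∨ t) ∨ p), ¬p.
        (¬¬r → ((¬q ∨ q) → ¬r)): β-rule — branch into ¬¬¬r  //  ((¬q ∨ q) → ¬r).
          branch 1.1.1 (add ¬¬¬r):
            ¬¬¬r: drop double negation, giving ¬r.
            ((q ∨ t) ∨ p): β-rule — branch into (q ∨ t)  //  p.
              branch 1.1.1.1 (add (q ∨ t)):
                (q ∨ t): β-rule — branch into q  //  t.
                  branch 1.1.1.1.1 (add q):
                    ○ open, literals {p=0, q=1, r=0}.
                  branch 1.1.1.1.2 (add t):
                    ○ open, literals {p=0, r=0, t=1}.
              branch 1.1.1.2 (add p):
                × closes — contains both p and ¬p.
          branch 1.1.2 (add ((¬q ∨ q) → ¬r)):
            ((q ∨ t) ∨ p): β-rule — branch into (q ∨ t)  //  p.
              branch 1.1.2.1 (add (q ∨ t)):
                ((¬q ∨ q) → ¬r): β-rule — branch into ¬(¬q ∨ q)  //  ¬r.
                  branch 1.1.2.1.1 (add ¬(¬q ∨ q)):
                    ¬(¬q ∨ q): α-rule — add ¬¬q, ¬q.
                    × closes — contains both q and ¬q.
                  branch 1.1.2.1.2 (add ¬r):
                    (q ∨ t): β-rule — branch into q  //  t.
                      branch 1.1.2.1.2.1 (add q):
                        ○ open, literals {p=0, q=1, r=0}.
                      branch 1.1.2.1.2.2 (add t):
                        ○ open, literals {p=0, r=0, t=1}.
              branch 1.1.2.2 (add p):
                × closes — contains both p and ¬p.
      branch 1.2 (add ¬(¬¬r → ((¬q ∨ q) → ¬r)), ¬¬(((q ∨ t) ∨ p) → p)):
        ¬(¬¬r → ((¬q ∨ q) → ¬r)): α-rule — add ¬¬r, ¬((¬q ∨ q) → ¬r).
        ¬¬r: drop double negation, giving r.
        × closes — contains both r and ¬r.
  branch 2 (add ¬r):
    ((¬¬r → ((¬q ∨ q) → ¬r)) ↔ ¬(((q ∨ t) ∨ p) → p)): β-rule — branch into (¬¬r → ((¬q ∨ q) → ¬r)), ¬(((q ∨ t) ∨ p) → p)  //  ¬(¬¬r → ((¬q ∨ q) → ¬r)), ¬¬(((q ∨ t) ∨ p) → p).
      branch 2.1 (add (¬¬r → ((¬q ∨ q) → ¬r)), ¬(((q ∨ t) ∨ p) → p)):
        ¬(((q ∨ t) ∨ p) → p): α-rule — add ((q ∨ t) ∨ p), ¬p.
        (¬¬r → ((¬q ∨ q) → ¬r)): β-rule — branch into ¬¬¬r  //  ((¬q ∨ q) → ¬r).
          branch 2.1.1 (add ¬¬¬r):
            ¬¬¬r: drop double negation, giving ¬r.
            ((q ∨ t) ∨ p): β-rule — branch into (q ∨ t)  //  p.
              branch 2.1.1.1 (add (q ∨ t)):
                (q ∨ t): β-rule — branch into q  //  t.
                  branch 2.1.1.1.1 (add q):
                    ○ open, literals {p=0, q=1, r=0}.
                  branch 2.1.1.1.2 (add t):
                    ○ open, literals {p=0, r=0, t=1}.
              branch 2.1.1.2 (add p):
                × closes — contains both p and ¬p.
          branch 2.1.2 (add ((¬q ∨ q) → ¬r)):
            ((q ∨ t) ∨ p): β-rule — branch into (q ∨ t)  //  p.
              branch 2.1.2.1 (add (q ∨ t)):
                ((¬q ∨ q) → ¬r): β-rule — branch into ¬(¬q ∨ q)  //  ¬r.
                  branch 2.1.2.1.1 (add ¬(¬q ∨ q)):
                    ¬(¬q ∨ q): α-rule — add ¬¬q, ¬q.
                    × closes — contains both q and ¬q.
                  branch 2.1.2.1.2 (add ¬r):
                    (q ∨ t): β-rule — branch into q  //  t.
                      branch 2.1.2.1.2.1 (add q):
                        ○ open, literals {p=0, q=1, r=0}.
                      branch 2.1.2.1.2.2 (add t):
                        ○ open, literals {p=0, r=0, t=1}.
              branch 2.1.2.2 (add p):
                × closes — contains both p and ¬p.
      branch 2.2 (add ¬(¬¬r → ((¬q ∨ q) → ¬r)), ¬¬(((q ∨ t) ∨ p) → p)):
        ¬(¬¬r → ((¬q ∨ q) → ¬r)): α-rule — add ¬¬r, ¬((¬q ∨ q) → ¬r).
        ¬¬r: drop double negation, giving r.
        × closes — contains both r and ¬r.
8 branches closed, 8 open.
Each open branch fixes some atoms; the unmentioned ones are free. Counting distinct full assignments: branch {p=0, q=1, r=0} (s, t) contributes 4 new; branch {p=0, r=0, t=1} (q, s) contributes 2 new; branch {p=0, q=1, r=0} (s, t) contributes 0 new; branch {p=0, r=0, t=1} (q, s) contributes 0 new; branch {p=0, q=1, r=0} (s, t) contributes 0 new; branch {p=0, r=0, t=1} (q, s) contributes 0 new; branch {p=0, q=1, r=0} (s, t) contributes 0 new; branch {p=0, r=0, t=1} (q, s) contributes 0 new. Total: 6.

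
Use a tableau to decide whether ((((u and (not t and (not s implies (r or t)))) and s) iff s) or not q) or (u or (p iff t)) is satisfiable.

Initial set: {(((((u and (not t and (not s implies (r or t)))) and s) iff s) or not q) or (u or (p iff t)))}.
(((((u and (not t and (not s implies (r or t)))) and s) iff s) or not q) or (u or (p iff t))): β-rule — branch into ((((u and (not t and (not s implies (r or t)))) and s) iff s) or not q)  //  (u or (p iff t)).
  branch 1 (add ((((u and (not t and (not s implies (r or t)))) and s) iff s) or not q)):
    ((((u and (not t and (not s implies (r or t)))) and s) iff s) or not q): β-rule — branch into (((u and (not t and (not s implies (r or t)))) and s) iff s)  //  not q.
      branch 1.1 (add (((u and (not t and (not s implies (r or t)))) and s) iff s)):
        (((u and (not t and (not s implies (r or t)))) and s) iff s): β-rule — branch into ((u and (not t and (not s implies (r or t)))) and s), s  //  not ((u and (not t and (not s implies (r or t)))) and s), not s.
          branch 1.1.1 (add ((u and (not t and (not s implies (r or t)))) and s), s):
            ((u and (not t and (not s implies (r or t)))) and s): α-rule — add (u and (not t and (not s implies (r or t)))), s.
            (u and (not t and (not s implies (r or t)))): α-rule — add u, (not t and (not s implies (r or t))).
            (not t and (not s implies (r or t))): α-rule — add not t, (not s implies (r or t)).
            (not s implies (r or t)): β-rule — branch into not not s  //  (r or t).
              branch 1.1.1.1 (add not not s):
                ○ open, literals {s=1, t=0, u=1}.
              branch 1.1.1.2 (add (r or t)):
                (r or t): β-rule — branch into r  //  t.
                  branch 1.1.1.2.1 (add r):
                    ○ open, literals {r=1, s=1, t=0, u=1}.
                  branch 1.1.1.2.2 (add t):
                    × closes — contains both t and not t.
          branch 1.1.2 (add not ((u and (not t and (not s implies (r or t)))) and s), not s):
            not ((u and (not t and (not s implies (r or t)))) and s): β-rule — branch into not (u and (not t and (not s implies (r or t))))  //  not s.
              branch 1.1.2.1 (add not (u and (not t and (not s implies (r or t))))):
                not (u and (not t and (not s implies (r or t)))): β-rule — branch into not u  //  not (not t and (not s implies (r or t))).
                  branch 1.1.2.1.1 (add not u):
                    ○ open, literals {s=0, u=0}.
                  branch 1.1.2.1.2 (add not (not t and (not s implies (r or t)))):
                    not (not t and (not s implies (r or t))): β-rule — branch into not not t  //  not (not s implies (r or t)).
                      branch 1.1.2.1.2.1 (add not not t):
                        ○ open, literals {s=0, t=1}.
                      branch 1.1.2.1.2.2 (add not (not s implies (r or t))):
                        not (not s implies (r or t)): α-rule — add not s, not (r or t).
                        not (r or t): α-rule — add not r, not t.
                        ○ open, literals {r=0, s=0, t=0}.
              branch 1.1.2.2 (add not s):
                ○ open, literals {s=0}.
      branch 1.2 (add not q):
        ○ open, literals {q=0}.
  branch 2 (add (u or (p iff t))):
    (u or (p iff t)): β-rule — branch into u  //  (p iff t).
      branch 2.1 (add u):
        ○ open, literals {u=1}.
      branch 2.2 (add (p iff t)):
        (p iff t): β-rule — branch into p, t  //  not p, not t.
          branch 2.2.1 (add p, t):
            ○ open, literals {p=1, t=1}.
          branch 2.2.2 (add not p, not t):
            ○ open, literals {p=0, t=0}.
1 branch closed, 10 open.
An open branch gives a satisfying assignment: s=1, t=0, u=1.

Satisfiable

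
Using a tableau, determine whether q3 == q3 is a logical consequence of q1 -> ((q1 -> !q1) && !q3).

Initial set: {T (q1 -> ((q1 -> !q1) && !q3)); F (q3 == q3)}.
T (q1 -> ((q1 -> !q1) && !q3)): β-rule — branch into F q1  //  T ((q1 -> !q1) && !q3).
  branch 1 (add F q1):
    F (q3 == q3): β-rule — branch into T q3, F q3  //  F q3, T q3.
      branch 1.1 (add T q3, F q3):
        × closes — contains both q3 and !q3.
      branch 1.2 (add F q3, T q3):
        × closes — contains both q3 and !q3.
  branch 2 (add T ((q1 -> !q1) && !q3)):
    T ((q1 -> !q1) && !q3): α-rule — add T (q1 -> !q1), T !q3.
    F (q3 == q3): β-rule — branch into T q3, F q3  //  F q3, T q3.
      branch 2.1 (add T q3, F q3):
        × closes — contains both q3 and !q3.
      branch 2.2 (add F q3, T q3):
        × closes — contains both q3 and !q3.
All 4 branches close.
Every branch closed, so the premises entail the conclusion.

Yes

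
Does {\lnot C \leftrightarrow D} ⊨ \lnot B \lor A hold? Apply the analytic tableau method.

Initial set: {(\lnot C \leftrightarrow D); \lnot (\lnot B \lor A)}.
\lnot (\lnot B \lor A): α-rule — add \lnot \lnot B, \lnot A.
(\lnot C \leftrightarrow D): β-rule — branch into \lnot C, D  //  \lnot \lnot C, \lnot D.
  branch 1 (add \lnot C, D):
    ○ open, literals {A=F, B=T, C=F, D=T}.
  branch 2 (add \lnot \lnot C, \lnot D):
    ○ open, literals {A=F, B=T, C=T, D=F}.
0 branches closed, 2 open.
An open branch gives a countermodel: A=F, B=T, C=F, D=T (unmentioned atoms arbitrary); the premises hold there but the conclusion fails.

No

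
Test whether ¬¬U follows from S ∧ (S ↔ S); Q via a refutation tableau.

No

Initial set: {(S ∧ (S ↔ S)); Q; ¬¬¬U}.
(S ∧ (S ↔ S)): α-rule — add S, (S ↔ S).
¬¬¬U: drop double negation, giving ¬U.
(S ↔ S): β-rule — branch into S, S  //  ¬S, ¬S.
  branch 1 (add S, S):
    ○ open, literals {Q=true, S=true, U=false}.
  branch 2 (add ¬S, ¬S):
    × closes — contains both S and ¬S.
1 branch closed, 1 open.
An open branch gives a countermodel: Q=true, S=true, U=false (unmentioned atoms arbitrary); the premises hold there but the conclusion fails.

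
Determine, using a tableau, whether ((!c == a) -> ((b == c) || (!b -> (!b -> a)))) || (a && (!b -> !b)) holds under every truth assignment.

Assume the negation and expand:
Initial set: {!(((!c == a) -> ((b == c) || (!b -> (!b -> a)))) || (a && (!b -> !b)))}.
!(((!c == a) -> ((b == c) || (!b -> (!b -> a)))) || (a && (!b -> !b))): α-rule — add !((!c == a) -> ((b == c) || (!b -> (!b -> a)))), !(a && (!b -> !b)).
!((!c == a) -> ((b == c) || (!b -> (!b -> a)))): α-rule — add (!c == a), !((b == c) || (!b -> (!b -> a))).
!((b == c) || (!b -> (!b -> a))): α-rule — add !(b == c), !(!b -> (!b -> a)).
!(!b -> (!b -> a)): α-rule — add !b, !(!b -> a).
!(!b -> a): α-rule — add !b, !a.
!(a && (!b -> !b)): β-rule — branch into !a  //  !(!b -> !b).
  branch 1 (add !a):
    (!c == a): β-rule — branch into !c, a  //  !!c, !a.
      branch 1.1 (add !c, a):
        × closes — contains both a and !a.
      branch 1.2 (add !!c, !a):
        !(b == c): β-rule — branch into b, !c  //  !b, c.
          branch 1.2.1 (add b, !c):
            × closes — contains both b and !b.
          branch 1.2.2 (add !b, c):
            ○ open, literals {a=F, b=F, c=T}.
  branch 2 (add !(!b -> !b)):
    !(!b -> !b): α-rule — add !b, !!b.
    × closes — contains both b and !b.
3 branches closed, 1 open.
An open branch gives a countermodel: a=F, b=F, c=T (unmentioned atoms arbitrary); under it the original formula is false.

Not valid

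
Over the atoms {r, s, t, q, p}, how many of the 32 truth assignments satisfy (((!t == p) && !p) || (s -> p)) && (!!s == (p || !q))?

14

Initial set: {((((!t == p) && !p) || (s -> p)) && (!!s == (p || !q)))}.
((((!t == p) && !p) || (s -> p)) && (!!s == (p || !q))): α-rule — add (((!t == p) && !p) || (s -> p)), (!!s == (p || !q)).
(((!t == p) && !p) || (s -> p)): β-rule — branch into ((!t == p) && !p)  //  (s -> p).
  branch 1 (add ((!t == p) && !p)):
    ((!t == p) && !p): α-rule — add (!t == p), !p.
    (!!s == (p || !q)): β-rule — branch into !!s, (p || !q)  //  !!!s, !(p || !q).
      branch 1.1 (add !!s, (p || !q)):
        !!s: drop double negation, giving s.
        (!t == p): β-rule — branch into !t, p  //  !!t, !p.
          branch 1.1.1 (add !t, p):
            × closes — contains both p and !p.
          branch 1.1.2 (add !!t, !p):
            (p || !q): β-rule — branch into p  //  !q.
              branch 1.1.2.1 (add p):
                × closes — contains both p and !p.
              branch 1.1.2.2 (add !q):
                ○ open, literals {p=F, q=F, s=T, t=T}.
      branch 1.2 (add !!!s, !(p || !q)):
        !!!s: drop double negation, giving !s.
        !(p || !q): α-rule — add !p, !!q.
        (!t == p): β-rule — branch into !t, p  //  !!t, !p.
          branch 1.2.1 (add !t, p):
            × closes — contains both p and !p.
          branch 1.2.2 (add !!t, !p):
            ○ open, literals {p=F, q=T, s=F, t=T}.
  branch 2 (add (s -> p)):
    (!!s == (p || !q)): β-rule — branch into !!s, (p || !q)  //  !!!s, !(p || !q).
      branch 2.1 (add !!s, (p || !q)):
        !!s: drop double negation, giving s.
        (s -> p): β-rule — branch into !s  //  p.
          branch 2.1.1 (add !s):
            × closes — contains both s and !s.
          branch 2.1.2 (add p):
            (p || !q): β-rule — branch into p  //  !q.
              branch 2.1.2.1 (add p):
                ○ open, literals {p=T, s=T}.
              branch 2.1.2.2 (add !q):
                ○ open, literals {p=T, q=F, s=T}.
      branch 2.2 (add !!!s, !(p || !q)):
        !!!s: drop double negation, giving !s.
        !(p || !q): α-rule — add !p, !!q.
        (s -> p): β-rule — branch into !s  //  p.
          branch 2.2.1 (add !s):
            ○ open, literals {p=F, q=T, s=F}.
          branch 2.2.2 (add p):
            × closes — contains both p and !p.
5 branches closed, 5 open.
Each open branch fixes some atoms; the unmentioned ones are free. Counting distinct full assignments: branch {p=F, q=F, s=T, t=T} (r) contributes 2 new; branch {p=F, q=T, s=F, t=T} (r) contributes 2 new; branch {p=T, s=T} (r, t, q) contributes 8 new; branch {p=T, q=F, s=T} (r, t) contributes 0 new; branch {p=F, q=T, s=F} (r, t) contributes 2 new. Total: 14.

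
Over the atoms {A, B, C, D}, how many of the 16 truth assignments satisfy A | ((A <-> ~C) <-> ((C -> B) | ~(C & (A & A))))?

12

Initial set: {(A | ((A <-> ~C) <-> ((C -> B) | ~(C & (A & A)))))}.
(A | ((A <-> ~C) <-> ((C -> B) | ~(C & (A & A))))): β-rule — branch into A  //  ((A <-> ~C) <-> ((C -> B) | ~(C & (A & A)))).
  branch 1 (add A):
    ○ open, literals {A=T}.
  branch 2 (add ((A <-> ~C) <-> ((C -> B) | ~(C & (A & A))))):
    ((A <-> ~C) <-> ((C -> B) | ~(C & (A & A)))): β-rule — branch into (A <-> ~C), ((C -> B) | ~(C & (A & A)))  //  ~(A <-> ~C), ~((C -> B) | ~(C & (A & A))).
      branch 2.1 (add (A <-> ~C), ((C -> B) | ~(C & (A & A)))):
        (A <-> ~C): β-rule — branch into A, ~C  //  ~A, ~~C.
          branch 2.1.1 (add A, ~C):
            ((C -> B) | ~(C & (A & A))): β-rule — branch into (C -> B)  //  ~(C & (A & A)).
              branch 2.1.1.1 (add (C -> B)):
                (C -> B): β-rule — branch into ~C  //  B.
                  branch 2.1.1.1.1 (add ~C):
                    ○ open, literals {A=T, C=F}.
                  branch 2.1.1.1.2 (add B):
                    ○ open, literals {A=T, B=T, C=F}.
              branch 2.1.1.2 (add ~(C & (A & A))):
                ~(C & (A & A)): β-rule — branch into ~C  //  ~(A & A).
                  branch 2.1.1.2.1 (add ~C):
                    ○ open, literals {A=T, C=F}.
                  branch 2.1.1.2.2 (add ~(A & A)):
                    ~(A & A): β-rule — branch into ~A  //  ~A.
                      branch 2.1.1.2.2.1 (add ~A):
                        × closes — contains both A and ~A.
                      branch 2.1.1.2.2.2 (add ~A):
                        × closes — contains both A and ~A.
          branch 2.1.2 (add ~A, ~~C):
            ((C -> B) | ~(C & (A & A))): β-rule — branch into (C -> B)  //  ~(C & (A & A)).
              branch 2.1.2.1 (add (C -> B)):
                (C -> B): β-rule — branch into ~C  //  B.
                  branch 2.1.2.1.1 (add ~C):
                    × closes — contains both C and ~C.
                  branch 2.1.2.1.2 (add B):
                    ○ open, literals {A=F, B=T, C=T}.
              branch 2.1.2.2 (add ~(C & (A & A))):
                ~(C & (A & A)): β-rule — branch into ~C  //  ~(A & A).
                  branch 2.1.2.2.1 (add ~C):
                    × closes — contains both C and ~C.
                  branch 2.1.2.2.2 (add ~(A & A)):
                    ~(A & A): β-rule — branch into ~A  //  ~A.
                      branch 2.1.2.2.2.1 (add ~A):
                        ○ open, literals {A=F, C=T}.
                      branch 2.1.2.2.2.2 (add ~A):
                        ○ open, literals {A=F, C=T}.
      branch 2.2 (add ~(A <-> ~C), ~((C -> B) | ~(C & (A & A)))):
        ~((C -> B) | ~(C & (A & A))): α-rule — add ~(C -> B), ~~(C & (A & A)).
        ~(C -> B): α-rule — add C, ~B.
        ~~(C & (A & A)): α-rule — add C, (A & A).
        (A & A): α-rule — add A, A.
        ~(A <-> ~C): β-rule — branch into A, ~~C  //  ~A, ~C.
          branch 2.2.1 (add A, ~~C):
            ○ open, literals {A=T, B=F, C=T}.
          branch 2.2.2 (add ~A, ~C):
            × closes — contains both A and ~A.
5 branches closed, 8 open.
Each open branch fixes some atoms; the unmentioned ones are free. Counting distinct full assignments: branch {A=T} (B, C, D) contributes 8 new; branch {A=T, C=F} (B, D) contributes 0 new; branch {A=T, B=T, C=F} (D) contributes 0 new; branch {A=T, C=F} (B, D) contributes 0 new; branch {A=F, B=T, C=T} (D) contributes 2 new; branch {A=F, C=T} (B, D) contributes 2 new; branch {A=F, C=T} (B, D) contributes 0 new; branch {A=T, B=F, C=T} (D) contributes 0 new. Total: 12.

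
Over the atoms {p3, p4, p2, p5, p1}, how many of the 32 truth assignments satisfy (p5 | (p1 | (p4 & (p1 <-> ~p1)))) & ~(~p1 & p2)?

Initial set: {((p5 | (p1 | (p4 & (p1 <-> ~p1)))) & ~(~p1 & p2))}.
((p5 | (p1 | (p4 & (p1 <-> ~p1)))) & ~(~p1 & p2)): α-rule — add (p5 | (p1 | (p4 & (p1 <-> ~p1)))), ~(~p1 & p2).
(p5 | (p1 | (p4 & (p1 <-> ~p1)))): β-rule — branch into p5  //  (p1 | (p4 & (p1 <-> ~p1))).
  branch 1 (add p5):
    ~(~p1 & p2): β-rule — branch into ~~p1  //  ~p2.
      branch 1.1 (add ~~p1):
        ○ open, literals {p1=true, p5=true}.
      branch 1.2 (add ~p2):
        ○ open, literals {p2=false, p5=true}.
  branch 2 (add (p1 | (p4 & (p1 <-> ~p1)))):
    ~(~p1 & p2): β-rule — branch into ~~p1  //  ~p2.
      branch 2.1 (add ~~p1):
        (p1 | (p4 & (p1 <-> ~p1))): β-rule — branch into p1  //  (p4 & (p1 <-> ~p1)).
          branch 2.1.1 (add p1):
            ○ open, literals {p1=true}.
          branch 2.1.2 (add (p4 & (p1 <-> ~p1))):
            (p4 & (p1 <-> ~p1)): α-rule — add p4, (p1 <-> ~p1).
            (p1 <-> ~p1): β-rule — branch into p1, ~p1  //  ~p1, ~~p1.
              branch 2.1.2.1 (add p1, ~p1):
                × closes — contains both p1 and ~p1.
              branch 2.1.2.2 (add ~p1, ~~p1):
                × closes — contains both p1 and ~p1.
      branch 2.2 (add ~p2):
        (p1 | (p4 & (p1 <-> ~p1))): β-rule — branch into p1  //  (p4 & (p1 <-> ~p1)).
          branch 2.2.1 (add p1):
            ○ open, literals {p1=true, p2=false}.
          branch 2.2.2 (add (p4 & (p1 <-> ~p1))):
            (p4 & (p1 <-> ~p1)): α-rule — add p4, (p1 <-> ~p1).
            (p1 <-> ~p1): β-rule — branch into p1, ~p1  //  ~p1, ~~p1.
              branch 2.2.2.1 (add p1, ~p1):
                × closes — contains both p1 and ~p1.
              branch 2.2.2.2 (add ~p1, ~~p1):
                × closes — contains both p1 and ~p1.
4 branches closed, 4 open.
Each open branch fixes some atoms; the unmentioned ones are free. Counting distinct full assignments: branch {p1=true, p5=true} (p3, p4, p2) contributes 8 new; branch {p2=false, p5=true} (p3, p4, p1) contributes 4 new; branch {p1=true} (p3, p4, p2, p5) contributes 8 new; branch {p1=true, p2=false} (p3, p4, p5) contributes 0 new. Total: 20.

20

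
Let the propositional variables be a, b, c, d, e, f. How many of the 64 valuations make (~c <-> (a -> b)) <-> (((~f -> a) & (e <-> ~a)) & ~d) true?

32

Initial set: {T ((~c <-> (a -> b)) <-> (((~f -> a) & (e <-> ~a)) & ~d))}.
T ((~c <-> (a -> b)) <-> (((~f -> a) & (e <-> ~a)) & ~d)): β-rule — branch into T (~c <-> (a -> b)), T (((~f -> a) & (e <-> ~a)) & ~d)  //  F (~c <-> (a -> b)), F (((~f -> a) & (e <-> ~a)) & ~d).
  branch 1 (add T (~c <-> (a -> b)), T (((~f -> a) & (e <-> ~a)) & ~d)):
    T (((~f -> a) & (e <-> ~a)) & ~d): α-rule — add T ((~f -> a) & (e <-> ~a)), T ~d.
    T ((~f -> a) & (e <-> ~a)): α-rule — add T (~f -> a), T (e <-> ~a).
    T (~c <-> (a -> b)): β-rule — branch into T ~c, T (a -> b)  //  F ~c, F (a -> b).
      branch 1.1 (add T ~c, T (a -> b)):
        T (~f -> a): β-rule — branch into F ~f  //  T a.
          branch 1.1.1 (add F ~f):
            T (e <-> ~a): β-rule — branch into T e, T ~a  //  F e, F ~a.
              branch 1.1.1.1 (add T e, T ~a):
                T (a -> b): β-rule — branch into F a  //  T b.
                  branch 1.1.1.1.1 (add F a):
                    ○ open, literals {a=0, c=0, d=0, e=1, f=1}.
                  branch 1.1.1.1.2 (add T b):
                    ○ open, literals {a=0, b=1, c=0, d=0, e=1, f=1}.
              branch 1.1.1.2 (add F e, F ~a):
                T (a -> b): β-rule — branch into F a  //  T b.
                  branch 1.1.1.2.1 (add F a):
                    × closes — contains both a and ~a.
                  branch 1.1.1.2.2 (add T b):
                    ○ open, literals {a=1, b=1, c=0, d=0, e=0, f=1}.
          branch 1.1.2 (add T a):
            T (e <-> ~a): β-rule — branch into T e, T ~a  //  F e, F ~a.
              branch 1.1.2.1 (add T e, T ~a):
                × closes — contains both a and ~a.
              branch 1.1.2.2 (add F e, F ~a):
                T (a -> b): β-rule — branch into F a  //  T b.
                  branch 1.1.2.2.1 (add F a):
                    × closes — contains both a and ~a.
                  branch 1.1.2.2.2 (add T b):
                    ○ open, literals {a=1, b=1, c=0, d=0, e=0}.
      branch 1.2 (add F ~c, F (a -> b)):
        F (a -> b): α-rule — add T a, F b.
        T (~f -> a): β-rule — branch into F ~f  //  T a.
          branch 1.2.1 (add F ~f):
            T (e <-> ~a): β-rule — branch into T e, T ~a  //  F e, F ~a.
              branch 1.2.1.1 (add T e, T ~a):
                × closes — contains both a and ~a.
              branch 1.2.1.2 (add F e, F ~a):
                ○ open, literals {a=1, b=0, c=1, d=0, e=0, f=1}.
          branch 1.2.2 (add T a):
            T (e <-> ~a): β-rule — branch into T e, T ~a  //  F e, F ~a.
              branch 1.2.2.1 (add T e, T ~a):
                × closes — contains both a and ~a.
              branch 1.2.2.2 (add F e, F ~a):
                ○ open, literals {a=1, b=0, c=1, d=0, e=0}.
  branch 2 (add F (~c <-> (a -> b)), F (((~f -> a) & (e <-> ~a)) & ~d)):
    F (~c <-> (a -> b)): β-rule — branch into T ~c, F (a -> b)  //  F ~c, T (a -> b).
      branch 2.1 (add T ~c, F (a -> b)):
        F (a -> b): α-rule — add T a, F b.
        F (((~f -> a) & (e <-> ~a)) & ~d): β-rule — branch into F ((~f -> a) & (e <-> ~a))  //  F ~d.
          branch 2.1.1 (add F ((~f -> a) & (e <-> ~a))):
            F ((~f -> a) & (e <-> ~a)): β-rule — branch into F (~f -> a)  //  F (e <-> ~a).
              branch 2.1.1.1 (add F (~f -> a)):
                F (~f -> a): α-rule — add T ~f, F a.
                × closes — contains both a and ~a.
              branch 2.1.1.2 (add F (e <-> ~a)):
                F (e <-> ~a): β-rule — branch into T e, F ~a  //  F e, T ~a.
                  branch 2.1.1.2.1 (add T e, F ~a):
                    ○ open, literals {a=1, b=0, c=0, e=1}.
                  branch 2.1.1.2.2 (add F e, T ~a):
                    × closes — contains both a and ~a.
          branch 2.1.2 (add F ~d):
            ○ open, literals {a=1, b=0, c=0, d=1}.
      branch 2.2 (add F ~c, T (a -> b)):
        F (((~f -> a) & (e <-> ~a)) & ~d): β-rule — branch into F ((~f -> a) & (e <-> ~a))  //  F ~d.
          branch 2.2.1 (add F ((~f -> a) & (e <-> ~a))):
            T (a -> b): β-rule — branch into F a  //  T b.
              branch 2.2.1.1 (add F a):
                F ((~f -> a) & (e <-> ~a)): β-rule — branch into F (~f -> a)  //  F (e <-> ~a).
                  branch 2.2.1.1.1 (add F (~f -> a)):
                    F (~f -> a): α-rule — add T ~f, F a.
                    ○ open, literals {a=0, c=1, f=0}.
                  branch 2.2.1.1.2 (add F (e <-> ~a)):
                    F (e <-> ~a): β-rule — branch into T e, F ~a  //  F e, T ~a.
                      branch 2.2.1.1.2.1 (add T e, F ~a):
                        × closes — contains both a and ~a.
                      branch 2.2.1.1.2.2 (add F e, T ~a):
                        ○ open, literals {a=0, c=1, e=0}.
              branch 2.2.1.2 (add T b):
                F ((~f -> a) & (e <-> ~a)): β-rule — branch into F (~f -> a)  //  F (e <-> ~a).
                  branch 2.2.1.2.1 (add F (~f -> a)):
                    F (~f -> a): α-rule — add T ~f, F a.
                    ○ open, literals {a=0, b=1, c=1, f=0}.
                  branch 2.2.1.2.2 (add F (e <-> ~a)):
                    F (e <-> ~a): β-rule — branch into T e, F ~a  //  F e, T ~a.
                      branch 2.2.1.2.2.1 (add T e, F ~a):
                        ○ open, literals {a=1, b=1, c=1, e=1}.
                      branch 2.2.1.2.2.2 (add F e, T ~a):
                        ○ open, literals {a=0, b=1, c=1, e=0}.
          branch 2.2.2 (add F ~d):
            T (a -> b): β-rule — branch into F a  //  T b.
              branch 2.2.2.1 (add F a):
                ○ open, literals {a=0, c=1, d=1}.
              branch 2.2.2.2 (add T b):
                ○ open, literals {b=1, c=1, d=1}.
8 branches closed, 15 open.
Each open branch fixes some atoms; the unmentioned ones are free. Counting distinct full assignments: branch {a=0, c=0, d=0, e=1, f=1} (b) contributes 2 new; branch {a=0, b=1, c=0, d=0, e=1, f=1} (none free) contributes 0 new; branch {a=1, b=1, c=0, d=0, e=0, f=1} (none free) contributes 1 new; branch {a=1, b=1, c=0, d=0, e=0} (f) contributes 1 new; branch {a=1, b=0, c=1, d=0, e=0, f=1} (none free) contributes 1 new; branch {a=1, b=0, c=1, d=0, e=0} (f) contributes 1 new; branch {a=1, b=0, c=0, e=1} (d, f) contributes 4 new; branch {a=1, b=0, c=0, d=1} (e, f) contributes 2 new; branch {a=0, c=1, f=0} (b, d, e) contributes 8 new; branch {a=0, c=1, e=0} (b, d, f) contributes 4 new; branch {a=0, b=1, c=1, f=0} (d, e) contributes 0 new; branch {a=1, b=1, c=1, e=1} (d, f) contributes 4 new; branch {a=0, b=1, c=1, e=0} (d, f) contributes 0 new; branch {a=0, c=1, d=1} (b, e, f) contributes 2 new; branch {b=1, c=1, d=1} (a, e, f) contributes 2 new. Total: 32.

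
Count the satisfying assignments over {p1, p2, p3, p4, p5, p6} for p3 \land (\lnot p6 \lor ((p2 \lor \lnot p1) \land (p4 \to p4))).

28

Initial set: {(p3 \land (\lnot p6 \lor ((p2 \lor \lnot p1) \land (p4 \to p4))))}.
(p3 \land (\lnot p6 \lor ((p2 \lor \lnot p1) \land (p4 \to p4)))): α-rule — add p3, (\lnot p6 \lor ((p2 \lor \lnot p1) \land (p4 \to p4))).
(\lnot p6 \lor ((p2 \lor \lnot p1) \land (p4 \to p4))): β-rule — branch into \lnot p6  //  ((p2 \lor \lnot p1) \land (p4 \to p4)).
  branch 1 (add \lnot p6):
    ○ open, literals {p3=T, p6=F}.
  branch 2 (add ((p2 \lor \lnot p1) \land (p4 \to p4))):
    ((p2 \lor \lnot p1) \land (p4 \to p4)): α-rule — add (p2 \lor \lnot p1), (p4 \to p4).
    (p2 \lor \lnot p1): β-rule — branch into p2  //  \lnot p1.
      branch 2.1 (add p2):
        (p4 \to p4): β-rule — branch into \lnot p4  //  p4.
          branch 2.1.1 (add \lnot p4):
            ○ open, literals {p2=T, p3=T, p4=F}.
          branch 2.1.2 (add p4):
            ○ open, literals {p2=T, p3=T, p4=T}.
      branch 2.2 (add \lnot p1):
        (p4 \to p4): β-rule — branch into \lnot p4  //  p4.
          branch 2.2.1 (add \lnot p4):
            ○ open, literals {p1=F, p3=T, p4=F}.
          branch 2.2.2 (add p4):
            ○ open, literals {p1=F, p3=T, p4=T}.
0 branches closed, 5 open.
Each open branch fixes some atoms; the unmentioned ones are free. Counting distinct full assignments: branch {p3=T, p6=F} (p1, p2, p4, p5) contributes 16 new; branch {p2=T, p3=T, p4=F} (p1, p5, p6) contributes 4 new; branch {p2=T, p3=T, p4=T} (p1, p5, p6) contributes 4 new; branch {p1=F, p3=T, p4=F} (p2, p5, p6) contributes 2 new; branch {p1=F, p3=T, p4=T} (p2, p5, p6) contributes 2 new. Total: 28.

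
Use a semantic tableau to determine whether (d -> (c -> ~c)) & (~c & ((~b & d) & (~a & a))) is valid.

Assume the negation and expand:
Initial set: {~((d -> (c -> ~c)) & (~c & ((~b & d) & (~a & a))))}.
~((d -> (c -> ~c)) & (~c & ((~b & d) & (~a & a)))): β-rule — branch into ~(d -> (c -> ~c))  //  ~(~c & ((~b & d) & (~a & a))).
  branch 1 (add ~(d -> (c -> ~c))):
    ~(d -> (c -> ~c)): α-rule — add d, ~(c -> ~c).
    ~(c -> ~c): α-rule — add c, ~~c.
    ○ open, literals {c=T, d=T}.
  branch 2 (add ~(~c & ((~b & d) & (~a & a)))):
    ~(~c & ((~b & d) & (~a & a))): β-rule — branch into ~~c  //  ~((~b & d) & (~a & a)).
      branch 2.1 (add ~~c):
        ○ open, literals {c=T}.
      branch 2.2 (add ~((~b & d) & (~a & a))):
        ~((~b & d) & (~a & a)): β-rule — branch into ~(~b & d)  //  ~(~a & a).
          branch 2.2.1 (add ~(~b & d)):
            ~(~b & d): β-rule — branch into ~~b  //  ~d.
              branch 2.2.1.1 (add ~~b):
                ○ open, literals {b=T}.
              branch 2.2.1.2 (add ~d):
                ○ open, literals {d=F}.
          branch 2.2.2 (add ~(~a & a)):
            ~(~a & a): β-rule — branch into ~~a  //  ~a.
              branch 2.2.2.1 (add ~~a):
                ○ open, literals {a=T}.
              branch 2.2.2.2 (add ~a):
                ○ open, literals {a=F}.
0 branches closed, 6 open.
An open branch gives a countermodel: c=T, d=T (unmentioned atoms arbitrary); under it the original formula is false.

Not valid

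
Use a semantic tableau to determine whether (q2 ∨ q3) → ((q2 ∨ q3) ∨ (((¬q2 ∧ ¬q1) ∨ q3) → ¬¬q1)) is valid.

Assume the negation and expand:
Initial set: {F ((q2 ∨ q3) → ((q2 ∨ q3) ∨ (((¬q2 ∧ ¬q1) ∨ q3) → ¬¬q1)))}.
F ((q2 ∨ q3) → ((q2 ∨ q3) ∨ (((¬q2 ∧ ¬q1) ∨ q3) → ¬¬q1))): α-rule — add T (q2 ∨ q3), F ((q2 ∨ q3) ∨ (((¬q2 ∧ ¬q1) ∨ q3) → ¬¬q1)).
F ((q2 ∨ q3) ∨ (((¬q2 ∧ ¬q1) ∨ q3) → ¬¬q1)): α-rule — add F (q2 ∨ q3), F (((¬q2 ∧ ¬q1) ∨ q3) → ¬¬q1).
F (q2 ∨ q3): α-rule — add F q2, F q3.
F (((¬q2 ∧ ¬q1) ∨ q3) → ¬¬q1): α-rule — add T ((¬q2 ∧ ¬q1) ∨ q3), F ¬¬q1.
F ¬¬q1: drop double negation, giving F q1.
T (q2 ∨ q3): β-rule — branch into T q2  //  T q3.
  branch 1 (add T q2):
    × closes — contains both q2 and ¬q2.
  branch 2 (add T q3):
    × closes — contains both q3 and ¬q3.
All 2 branches close.
Every branch closed, so the negation is unsatisfiable and the formula is valid.

Valid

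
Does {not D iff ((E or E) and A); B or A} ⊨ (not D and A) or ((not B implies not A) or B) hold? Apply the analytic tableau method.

Initial set: {T (not D iff ((E or E) and A)); T (B or A); F ((not D and A) or ((not B implies not A) or B))}.
F ((not D and A) or ((not B implies not A) or B)): α-rule — add F (not D and A), F ((not B implies not A) or B).
F ((not B implies not A) or B): α-rule — add F (not B implies not A), F B.
F (not B implies not A): α-rule — add T not B, F not A.
T (not D iff ((E or E) and A)): β-rule — branch into T not D, T ((E or E) and A)  //  F not D, F ((E or E) and A).
  branch 1 (add T not D, T ((E or E) and A)):
    T ((E or E) and A): α-rule — add T (E or E), T A.
    T (B or A): β-rule — branch into T B  //  T A.
      branch 1.1 (add T B):
        × closes — contains both B and not B.
      branch 1.2 (add T A):
        F (not D and A): β-rule — branch into F not D  //  F A.
          branch 1.2.1 (add F not D):
            × closes — contains both D and not D.
          branch 1.2.2 (add F A):
            × closes — contains both A and not A.
  branch 2 (add F not D, F ((E or E) and A)):
    T (B or A): β-rule — branch into T B  //  T A.
      branch 2.1 (add T B):
        × closes — contains both B and not B.
      branch 2.2 (add T A):
        F (not D and A): β-rule — branch into F not D  //  F A.
          branch 2.2.1 (add F not D):
            F ((E or E) and A): β-rule — branch into F (E or E)  //  F A.
              branch 2.2.1.1 (add F (E or E)):
                F (E or E): α-rule — add F E, F E.
                ○ open, literals {A=1, B=0, D=1, E=0}.
              branch 2.2.1.2 (add F A):
                × closes — contains both A and not A.
          branch 2.2.2 (add F A):
            × closes — contains both A and not A.
6 branches closed, 1 open.
An open branch gives a countermodel: A=1, B=0, D=1, E=0 (unmentioned atoms arbitrary); the premises hold there but the conclusion fails.

No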